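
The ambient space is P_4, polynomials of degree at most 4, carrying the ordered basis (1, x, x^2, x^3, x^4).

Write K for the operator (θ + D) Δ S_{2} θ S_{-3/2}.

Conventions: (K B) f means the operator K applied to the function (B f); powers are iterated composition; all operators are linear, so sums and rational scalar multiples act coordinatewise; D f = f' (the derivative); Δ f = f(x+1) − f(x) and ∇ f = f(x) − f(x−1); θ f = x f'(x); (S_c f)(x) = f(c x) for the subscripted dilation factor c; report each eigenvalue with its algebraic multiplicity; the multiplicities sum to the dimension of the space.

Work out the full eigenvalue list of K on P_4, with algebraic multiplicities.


image of 1: 0
image of x: 0
image of x^2: 36x + 36
image of x^3: -486x^2 - 729x - 243
image of x^4: 3888x^3 + 7776x^2 + 5184x + 1296
the matrix is upper triangular; its diagonal is (0, 0, 0, 0, 0)
for a triangular matrix the eigenvalues are the diagonal entries, with algebraic multiplicity their repetition count

λ = 0 (multiplicity 5)


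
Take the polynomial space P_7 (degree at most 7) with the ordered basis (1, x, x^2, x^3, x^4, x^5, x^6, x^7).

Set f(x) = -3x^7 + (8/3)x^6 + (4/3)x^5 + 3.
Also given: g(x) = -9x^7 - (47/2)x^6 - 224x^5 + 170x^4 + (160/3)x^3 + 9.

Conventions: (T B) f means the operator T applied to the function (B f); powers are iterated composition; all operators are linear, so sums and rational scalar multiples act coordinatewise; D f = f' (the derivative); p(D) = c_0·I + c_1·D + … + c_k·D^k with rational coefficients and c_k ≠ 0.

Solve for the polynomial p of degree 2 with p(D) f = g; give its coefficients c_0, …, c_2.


D^0 f = -3x^7 + (8/3)x^6 + (4/3)x^5 + 3
D^1 f = -21x^6 + 16x^5 + (20/3)x^4
D^2 f = -126x^5 + 80x^4 + (80/3)x^3
matching coefficients of g against c_0 f + c_1 Df + … from the top degree down determines the c_i
solution: c_0 = 3, c_1 = 3/2, c_2 = 2

c_0 = 3, c_1 = 3/2, c_2 = 2


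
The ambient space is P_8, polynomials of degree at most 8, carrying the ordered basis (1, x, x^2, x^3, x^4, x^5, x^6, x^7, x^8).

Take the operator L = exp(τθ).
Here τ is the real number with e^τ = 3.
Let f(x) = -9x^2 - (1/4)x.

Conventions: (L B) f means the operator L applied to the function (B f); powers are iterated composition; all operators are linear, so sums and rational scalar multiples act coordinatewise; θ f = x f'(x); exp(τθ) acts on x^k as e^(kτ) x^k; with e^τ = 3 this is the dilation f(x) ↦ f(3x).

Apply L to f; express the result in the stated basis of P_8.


g(x) = -81x^2 - (3/4)x

exp(τθ) x^k = e^(kτ) x^k; with e^τ = 3 this sends x^k to 3^k x^k
x ↦ 3 x
x^2 ↦ 9 x^2
applying this coordinatewise to f: exp(τθ) f = -81x^2 - (3/4)x


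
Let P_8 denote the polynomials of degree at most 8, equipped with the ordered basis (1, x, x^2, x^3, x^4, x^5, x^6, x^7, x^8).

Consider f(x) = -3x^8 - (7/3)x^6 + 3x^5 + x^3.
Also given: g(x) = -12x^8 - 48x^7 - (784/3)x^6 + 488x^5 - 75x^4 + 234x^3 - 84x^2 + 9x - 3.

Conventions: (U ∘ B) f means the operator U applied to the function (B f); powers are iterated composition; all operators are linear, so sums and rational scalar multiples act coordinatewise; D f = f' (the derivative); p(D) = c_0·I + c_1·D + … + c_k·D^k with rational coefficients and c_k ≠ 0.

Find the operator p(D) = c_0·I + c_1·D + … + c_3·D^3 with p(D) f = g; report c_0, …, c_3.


D^0 f = -3x^8 - (7/3)x^6 + 3x^5 + x^3
D^1 f = -24x^7 - 14x^5 + 15x^4 + 3x^2
D^2 f = -168x^6 - 70x^4 + 60x^3 + 6x
D^3 f = -1008x^5 - 280x^3 + 180x^2 + 6
matching coefficients of g against c_0 f + c_1 Df + … from the top degree down determines the c_i
solution: c_0 = 4, c_1 = 2, c_2 = 3/2, c_3 = -1/2

p(D) = 4·I + 2·D + (3/2)·D^2 − (1/2)·D^3, i.e. c_0 = 4, c_1 = 2, c_2 = 3/2, c_3 = -1/2


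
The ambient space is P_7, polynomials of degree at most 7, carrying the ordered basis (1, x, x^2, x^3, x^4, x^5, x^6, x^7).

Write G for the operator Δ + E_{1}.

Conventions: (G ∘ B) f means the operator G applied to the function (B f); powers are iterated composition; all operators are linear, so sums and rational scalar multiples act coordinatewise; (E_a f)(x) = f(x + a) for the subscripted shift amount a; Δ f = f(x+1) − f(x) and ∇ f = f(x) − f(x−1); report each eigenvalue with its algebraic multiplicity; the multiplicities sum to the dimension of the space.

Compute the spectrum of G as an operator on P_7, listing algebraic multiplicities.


image of 1: 1
image of x: x + 2
image of x^2: x^2 + 4x + 2
image of x^3: x^3 + 6x^2 + 6x + 2
image of x^4: x^4 + 8x^3 + 12x^2 + 8x + 2
image of x^5: x^5 + 10x^4 + 20x^3 + 20x^2 + 10x + 2
image of x^6: x^6 + 12x^5 + 30x^4 + 40x^3 + 30x^2 + 12x + 2
image of x^7: x^7 + 14x^6 + 42x^5 + 70x^4 + 70x^3 + 42x^2 + 14x + 2
the matrix is upper triangular; its diagonal is (1, 1, 1, 1, 1, 1, 1, 1)
for a triangular matrix the eigenvalues are the diagonal entries, with algebraic multiplicity their repetition count

λ = 1 (multiplicity 8)


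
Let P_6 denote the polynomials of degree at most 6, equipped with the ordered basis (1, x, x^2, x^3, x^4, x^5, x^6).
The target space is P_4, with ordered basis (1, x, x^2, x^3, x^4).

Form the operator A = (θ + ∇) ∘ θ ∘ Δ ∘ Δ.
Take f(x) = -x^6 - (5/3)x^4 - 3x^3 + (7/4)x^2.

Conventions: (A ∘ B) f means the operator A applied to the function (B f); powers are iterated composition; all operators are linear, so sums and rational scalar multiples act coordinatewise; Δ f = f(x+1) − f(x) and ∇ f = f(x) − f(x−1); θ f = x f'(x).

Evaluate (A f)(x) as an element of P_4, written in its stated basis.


g(x) = -480x^4 - 1560x^3 - 1280x^2 - 558x - 18

Δ f = -6x^5 - 15x^4 - (80/3)x^3 - 34x^2 - (109/6)x - 47/12
Δ Δ f = -30x^4 - 120x^3 - 230x^2 - 238x - 599/6
θ (Δ ∘ Δ) f = -120x^4 - 360x^3 - 460x^2 - 238x
θ θ (Δ ∘ Δ) f = -480x^4 - 1080x^3 - 920x^2 - 238x
∇ θ (Δ ∘ Δ) f = -480x^3 - 360x^2 - 320x - 18
(θ + ∇) θ (Δ ∘ Δ) f = -480x^4 - 1560x^3 - 1280x^2 - 558x - 18


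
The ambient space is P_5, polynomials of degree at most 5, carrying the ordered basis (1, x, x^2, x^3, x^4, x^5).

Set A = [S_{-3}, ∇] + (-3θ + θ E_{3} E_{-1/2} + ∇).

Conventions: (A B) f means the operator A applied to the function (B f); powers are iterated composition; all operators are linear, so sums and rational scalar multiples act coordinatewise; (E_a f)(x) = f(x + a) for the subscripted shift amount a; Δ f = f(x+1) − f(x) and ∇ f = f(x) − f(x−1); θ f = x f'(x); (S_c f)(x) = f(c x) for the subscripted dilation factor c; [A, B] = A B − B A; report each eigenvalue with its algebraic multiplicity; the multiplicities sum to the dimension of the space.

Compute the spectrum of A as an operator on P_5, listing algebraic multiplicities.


λ = -10 (multiplicity 1), λ = -8 (multiplicity 1), λ = -6 (multiplicity 1), λ = -4 (multiplicity 1), λ = -2 (multiplicity 1), λ = 0 (multiplicity 1)

image of 1: 0
image of x: -2x + 5
image of x^2: -4x^2 - 17x + 7
image of x^3: -6x^3 + 126x^2 - (225/4)x + 29
image of x^4: -8x^4 - 398x^3 + 501x^2 - (539/2)x + 79
image of x^5: -10x^5 + 1675x^4 - (3965/2)x^3 + (5685/2)x^2 - (16155/16)x + 245
the matrix is upper triangular; its diagonal is (0, -2, -4, -6, -8, -10)
for a triangular matrix the eigenvalues are the diagonal entries, with algebraic multiplicity their repetition count


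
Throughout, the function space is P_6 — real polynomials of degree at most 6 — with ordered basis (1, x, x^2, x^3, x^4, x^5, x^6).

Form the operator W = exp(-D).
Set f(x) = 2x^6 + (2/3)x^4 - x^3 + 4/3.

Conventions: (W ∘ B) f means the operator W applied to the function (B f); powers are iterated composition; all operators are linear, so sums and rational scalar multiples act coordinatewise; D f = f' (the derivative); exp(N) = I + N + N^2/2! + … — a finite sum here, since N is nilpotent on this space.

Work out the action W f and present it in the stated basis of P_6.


order-1 term: -12x^5 - (8/3)x^3 + 3x^2
order-2 term: 30x^4 + 4x^2 - 3x
order-3 term: -40x^3 - (8/3)x + 1
order-4 term: 30x^2 + 2/3
order-5 term: -12x
order-6 term: 2
the series for exp(-D) f terminates at order 6
exp(-D) f = 2x^6 - 12x^5 + (92/3)x^4 - (131/3)x^3 + 37x^2 - (53/3)x + 5

g(x) = 2x^6 - 12x^5 + (92/3)x^4 - (131/3)x^3 + 37x^2 - (53/3)x + 5


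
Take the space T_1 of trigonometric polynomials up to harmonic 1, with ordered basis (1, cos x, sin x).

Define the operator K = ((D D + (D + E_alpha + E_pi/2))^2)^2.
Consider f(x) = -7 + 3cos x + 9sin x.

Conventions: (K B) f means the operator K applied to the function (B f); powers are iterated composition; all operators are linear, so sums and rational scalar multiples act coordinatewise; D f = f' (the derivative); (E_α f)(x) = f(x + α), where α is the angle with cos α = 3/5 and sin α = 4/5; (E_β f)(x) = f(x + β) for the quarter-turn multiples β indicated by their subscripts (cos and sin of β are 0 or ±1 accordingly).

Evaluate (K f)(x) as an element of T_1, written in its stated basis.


the result is g(x) = -112 + (58944/125)cos x + (47808/125)sin x

D f = 9cos x - 3sin x
D D f = -3cos x - 9sin x
D f = 9cos x - 3sin x
E_alpha f = -7 + 9cos x + 3sin x
E_pi/2 f = -7 + 9cos x - 3sin x
(D + E_alpha + E_pi/2) f = -14 + 27cos x - 3sin x
(D D + (D + E_alpha + E_pi/2)) f = -14 + 24cos x - 12sin x
D (D D + (D + E_alpha + E_pi/2)) f = -12cos x - 24sin x
D D (D D + (D + E_alpha + E_pi/2)) f = -24cos x + 12sin x
D (D D + (D + E_alpha + E_pi/2)) f = -12cos x - 24sin x
E_alpha (D D + (D + E_alpha + E_pi/2)) f = -14 + (24/5)cos x - (132/5)sin x
E_pi/2 (D D + (D + E_alpha + E_pi/2)) f = -14 - 12cos x - 24sin x
(D + E_alpha + E_pi/2) (D D + (D + E_alpha + E_pi/2)) f = -28 - (96/5)cos x - (372/5)sin x
(D D + (D + E_alpha + E_pi/2)) (D D + (D + E_alpha + E_pi/2)) f = -28 - (216/5)cos x - (312/5)sin x
D (D D + (D + E_alpha + E_pi/2))^2 f = -(312/5)cos x + (216/5)sin x
D D (D D + (D + E_alpha + E_pi/2))^2 f = (216/5)cos x + (312/5)sin x
D (D D + (D + E_alpha + E_pi/2))^2 f = -(312/5)cos x + (216/5)sin x
E_alpha (D D + (D + E_alpha + E_pi/2))^2 f = -28 - (1896/25)cos x - (72/25)sin x
E_pi/2 (D D + (D + E_alpha + E_pi/2))^2 f = -28 - (312/5)cos x + (216/5)sin x
(D + E_alpha + E_pi/2) (D D + (D + E_alpha + E_pi/2))^2 f = -56 - (5016/25)cos x + (2088/25)sin x
(D D + (D + E_alpha + E_pi/2)) (D D + (D + E_alpha + E_pi/2))^2 f = -56 - (3936/25)cos x + (3648/25)sin x
D (D D + (D + E_alpha + E_pi/2)) (D D + (D + E_alpha + E_pi/2))^2 f = (3648/25)cos x + (3936/25)sin x
D D (D D + (D + E_alpha + E_pi/2)) (D D + (D + E_alpha + E_pi/2))^2 f = (3936/25)cos x - (3648/25)sin x
D (D D + (D + E_alpha + E_pi/2)) (D D + (D + E_alpha + E_pi/2))^2 f = (3648/25)cos x + (3936/25)sin x
E_alpha (D D + (D + E_alpha + E_pi/2)) (D D + (D + E_alpha + E_pi/2))^2 f = -56 + (2784/125)cos x + (26688/125)sin x
E_pi/2 (D D + (D + E_alpha + E_pi/2)) (D D + (D + E_alpha + E_pi/2))^2 f = -56 + (3648/25)cos x + (3936/25)sin x
(D + E_alpha + E_pi/2) (D D + (D + E_alpha + E_pi/2)) (D D + (D + E_alpha + E_pi/2))^2 f = -112 + (39264/125)cos x + (66048/125)sin x
(D D + (D + E_alpha + E_pi/2)) (D D + (D + E_alpha + E_pi/2)) (D D + (D + E_alpha + E_pi/2))^2 f = -112 + (58944/125)cos x + (47808/125)sin x


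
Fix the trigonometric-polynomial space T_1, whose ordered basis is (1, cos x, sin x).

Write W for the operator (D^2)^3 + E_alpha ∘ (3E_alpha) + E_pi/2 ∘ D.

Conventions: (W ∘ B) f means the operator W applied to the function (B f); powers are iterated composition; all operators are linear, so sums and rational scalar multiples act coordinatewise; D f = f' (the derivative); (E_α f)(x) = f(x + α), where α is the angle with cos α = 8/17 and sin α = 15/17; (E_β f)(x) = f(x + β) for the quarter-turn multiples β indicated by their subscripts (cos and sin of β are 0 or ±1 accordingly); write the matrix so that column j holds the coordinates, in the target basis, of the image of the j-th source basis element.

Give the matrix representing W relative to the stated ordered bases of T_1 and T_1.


image of 1: 3
image of cos x: -(1061/289)cos x - (720/289)sin x
image of sin x: (720/289)cos x - (1061/289)sin x
each image's coordinates form column j of the matrix

the matrix is [[3, 0, 0]; [0, -1061/289, 720/289]; [0, -720/289, -1061/289]] (rows listed top to bottom)


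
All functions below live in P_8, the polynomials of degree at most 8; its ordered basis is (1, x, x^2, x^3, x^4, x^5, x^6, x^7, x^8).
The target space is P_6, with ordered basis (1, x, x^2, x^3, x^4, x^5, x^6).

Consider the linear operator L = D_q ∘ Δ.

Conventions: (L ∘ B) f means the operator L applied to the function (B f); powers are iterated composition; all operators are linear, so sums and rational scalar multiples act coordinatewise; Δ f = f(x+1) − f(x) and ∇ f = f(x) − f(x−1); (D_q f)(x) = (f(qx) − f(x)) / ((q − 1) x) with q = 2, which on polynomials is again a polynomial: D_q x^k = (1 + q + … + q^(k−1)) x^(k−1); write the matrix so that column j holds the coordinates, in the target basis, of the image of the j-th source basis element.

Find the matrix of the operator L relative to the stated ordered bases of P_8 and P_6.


image of 1: 0
image of x: 0
image of x^2: 2
image of x^3: 9x + 3
image of x^4: 28x^2 + 18x + 4
image of x^5: 75x^3 + 70x^2 + 30x + 5
image of x^6: 186x^4 + 225x^3 + 140x^2 + 45x + 6
image of x^7: 441x^5 + 651x^4 + 525x^3 + 245x^2 + 63x + 7
image of x^8: 1016x^6 + 1764x^5 + 1736x^4 + 1050x^3 + 392x^2 + 84x + 8
each image's coordinates form column j of the matrix

the matrix is [[0, 0, 2, 3, 4, 5, 6, 7, 8]; [0, 0, 0, 9, 18, 30, 45, 63, 84]; [0, 0, 0, 0, 28, 70, 140, 245, 392]; [0, 0, 0, 0, 0, 75, 225, 525, 1050]; [0, 0, 0, 0, 0, 0, 186, 651, 1736]; [0, 0, 0, 0, 0, 0, 0, 441, 1764]; [0, 0, 0, 0, 0, 0, 0, 0, 1016]] (rows listed top to bottom)


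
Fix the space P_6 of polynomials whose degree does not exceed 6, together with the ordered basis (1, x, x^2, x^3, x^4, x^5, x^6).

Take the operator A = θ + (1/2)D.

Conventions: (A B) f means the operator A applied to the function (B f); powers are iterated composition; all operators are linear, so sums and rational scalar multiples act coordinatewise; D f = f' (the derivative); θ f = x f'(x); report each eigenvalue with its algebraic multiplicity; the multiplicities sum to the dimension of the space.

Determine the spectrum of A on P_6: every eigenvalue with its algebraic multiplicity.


λ = 0 (multiplicity 1), λ = 1 (multiplicity 1), λ = 2 (multiplicity 1), λ = 3 (multiplicity 1), λ = 4 (multiplicity 1), λ = 5 (multiplicity 1), λ = 6 (multiplicity 1)

image of 1: 0
image of x: x + 1/2
image of x^2: 2x^2 + x
image of x^3: 3x^3 + (3/2)x^2
image of x^4: 4x^4 + 2x^3
image of x^5: 5x^5 + (5/2)x^4
image of x^6: 6x^6 + 3x^5
the matrix is upper triangular; its diagonal is (0, 1, 2, 3, 4, 5, 6)
for a triangular matrix the eigenvalues are the diagonal entries, with algebraic multiplicity their repetition count


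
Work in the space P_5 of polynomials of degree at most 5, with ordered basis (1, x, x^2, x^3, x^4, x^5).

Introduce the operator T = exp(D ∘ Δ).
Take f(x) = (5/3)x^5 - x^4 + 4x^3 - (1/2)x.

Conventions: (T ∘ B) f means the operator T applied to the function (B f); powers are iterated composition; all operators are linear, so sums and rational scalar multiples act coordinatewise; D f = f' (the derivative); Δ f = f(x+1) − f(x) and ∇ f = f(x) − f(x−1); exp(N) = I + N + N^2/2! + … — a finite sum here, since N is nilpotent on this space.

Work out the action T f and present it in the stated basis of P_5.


g(x) = (5/3)x^5 - x^4 + (112/3)x^3 + 38x^2 + (869/6)x + 313/3

order-1 term: (100/3)x^3 + 38x^2 + (136/3)x + 49/3
order-2 term: 100x + 88
the series for exp(D ∘ Δ) f terminates at order 2
exp(D ∘ Δ) f = (5/3)x^5 - x^4 + (112/3)x^3 + 38x^2 + (869/6)x + 313/3


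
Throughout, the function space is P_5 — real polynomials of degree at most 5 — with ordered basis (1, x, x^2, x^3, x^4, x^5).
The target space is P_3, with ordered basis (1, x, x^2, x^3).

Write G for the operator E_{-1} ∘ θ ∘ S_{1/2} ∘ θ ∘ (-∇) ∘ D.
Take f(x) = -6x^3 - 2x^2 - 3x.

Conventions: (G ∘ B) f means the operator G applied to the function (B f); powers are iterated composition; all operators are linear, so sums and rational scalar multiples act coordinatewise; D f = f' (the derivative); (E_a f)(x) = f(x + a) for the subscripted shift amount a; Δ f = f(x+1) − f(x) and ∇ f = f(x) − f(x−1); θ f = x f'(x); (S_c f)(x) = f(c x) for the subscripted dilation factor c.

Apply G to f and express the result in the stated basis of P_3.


D f = -18x^2 - 4x - 3
∇ D f = -36x + 14
(-∇) D f = 36x - 14
θ (-∇) D f = 36x
S_{1/2} θ (-∇) D f = 18x
θ S_{1/2} θ (-∇) D f = 18x
E_{-1} (θ ∘ S_{1/2} ∘ θ ∘ (-∇) ∘ D) f = 18x - 18

the image equals g(x) = 18x - 18


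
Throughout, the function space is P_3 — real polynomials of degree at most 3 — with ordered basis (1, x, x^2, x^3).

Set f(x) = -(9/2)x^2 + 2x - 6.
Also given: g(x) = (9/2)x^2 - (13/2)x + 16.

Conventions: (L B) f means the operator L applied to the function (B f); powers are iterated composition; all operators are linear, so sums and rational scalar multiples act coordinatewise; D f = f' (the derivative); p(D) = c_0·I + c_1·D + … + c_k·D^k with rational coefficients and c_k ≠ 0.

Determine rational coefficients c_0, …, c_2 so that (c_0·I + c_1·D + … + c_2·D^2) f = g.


D^0 f = -(9/2)x^2 + 2x - 6
D^1 f = -9x + 2
D^2 f = -9
matching coefficients of g against c_0 f + c_1 Df + … from the top degree down determines the c_i
solution: c_0 = -1, c_1 = 1/2, c_2 = -1

p(D) = -I + (1/2)·D − D^2, i.e. c_0 = -1, c_1 = 1/2, c_2 = -1


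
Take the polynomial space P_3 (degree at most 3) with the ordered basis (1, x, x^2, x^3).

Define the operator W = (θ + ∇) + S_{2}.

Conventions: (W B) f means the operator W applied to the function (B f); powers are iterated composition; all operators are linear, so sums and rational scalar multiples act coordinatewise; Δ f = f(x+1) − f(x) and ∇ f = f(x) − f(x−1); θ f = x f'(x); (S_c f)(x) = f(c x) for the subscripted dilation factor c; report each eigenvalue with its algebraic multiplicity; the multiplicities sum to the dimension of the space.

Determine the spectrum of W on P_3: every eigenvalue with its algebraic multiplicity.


λ = 1 (multiplicity 1), λ = 3 (multiplicity 1), λ = 6 (multiplicity 1), λ = 11 (multiplicity 1)

image of 1: 1
image of x: 3x + 1
image of x^2: 6x^2 + 2x - 1
image of x^3: 11x^3 + 3x^2 - 3x + 1
the matrix is upper triangular; its diagonal is (1, 3, 6, 11)
for a triangular matrix the eigenvalues are the diagonal entries, with algebraic multiplicity their repetition count


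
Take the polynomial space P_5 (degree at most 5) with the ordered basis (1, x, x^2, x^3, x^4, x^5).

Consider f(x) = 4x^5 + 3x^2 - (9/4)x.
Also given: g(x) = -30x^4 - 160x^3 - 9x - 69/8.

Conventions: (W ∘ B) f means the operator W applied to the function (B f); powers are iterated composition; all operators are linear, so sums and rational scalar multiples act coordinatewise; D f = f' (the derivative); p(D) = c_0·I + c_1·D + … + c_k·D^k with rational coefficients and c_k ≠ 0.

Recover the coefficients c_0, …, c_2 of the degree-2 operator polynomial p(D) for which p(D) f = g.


c_0 = 0, c_1 = -3/2, c_2 = -2

D^0 f = 4x^5 + 3x^2 - (9/4)x
D^1 f = 20x^4 + 6x - 9/4
D^2 f = 80x^3 + 6
matching coefficients of g against c_0 f + c_1 Df + … from the top degree down determines the c_i
solution: c_0 = 0, c_1 = -3/2, c_2 = -2


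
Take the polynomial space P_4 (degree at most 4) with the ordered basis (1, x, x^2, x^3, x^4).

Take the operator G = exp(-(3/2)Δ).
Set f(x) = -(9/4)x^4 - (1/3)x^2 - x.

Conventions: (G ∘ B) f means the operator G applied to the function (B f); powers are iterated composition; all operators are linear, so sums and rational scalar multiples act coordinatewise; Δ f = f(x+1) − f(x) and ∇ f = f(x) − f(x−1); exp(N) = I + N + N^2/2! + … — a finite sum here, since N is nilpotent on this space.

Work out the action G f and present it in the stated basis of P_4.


the image equals g(x) = -(9/4)x^4 + (27/2)x^3 - (251/24)x^2 - (135/8)x + 215/64

order-1 term: (27/2)x^3 + (81/4)x^2 + (29/2)x + 43/8
order-2 term: -(243/8)x^2 - (243/4)x - 579/16
order-3 term: (243/8)x + 729/16
order-4 term: -729/64
the series for exp(-(3/2)Δ) f terminates at order 4
exp(-(3/2)Δ) f = -(9/4)x^4 + (27/2)x^3 - (251/24)x^2 - (135/8)x + 215/64


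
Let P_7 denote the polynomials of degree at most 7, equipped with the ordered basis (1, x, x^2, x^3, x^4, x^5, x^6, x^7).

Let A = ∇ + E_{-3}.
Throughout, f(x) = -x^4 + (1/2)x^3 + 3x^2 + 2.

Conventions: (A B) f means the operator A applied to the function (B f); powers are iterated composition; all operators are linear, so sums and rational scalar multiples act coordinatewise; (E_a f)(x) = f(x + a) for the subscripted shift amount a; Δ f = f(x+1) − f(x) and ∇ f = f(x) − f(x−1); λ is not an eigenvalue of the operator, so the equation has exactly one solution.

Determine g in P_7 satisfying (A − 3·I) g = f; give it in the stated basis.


write g with unknown coordinates in the stated basis and equate coefficients in (A − 3·I) g = f
solving from the highest basis element down gives g = (1/2)x^4 - (9/4)x^3 + (69/4)x^2 - (175/2)x + 819/4
check: A g = (1/2)x^4 - (25/4)x^3 + (219/4)x^2 - (525/2)x + 2465/4
so A g − 3·g = -x^4 + (1/2)x^3 + 3x^2 + 2 = f ✓

the image equals g(x) = (1/2)x^4 - (9/4)x^3 + (69/4)x^2 - (175/2)x + 819/4


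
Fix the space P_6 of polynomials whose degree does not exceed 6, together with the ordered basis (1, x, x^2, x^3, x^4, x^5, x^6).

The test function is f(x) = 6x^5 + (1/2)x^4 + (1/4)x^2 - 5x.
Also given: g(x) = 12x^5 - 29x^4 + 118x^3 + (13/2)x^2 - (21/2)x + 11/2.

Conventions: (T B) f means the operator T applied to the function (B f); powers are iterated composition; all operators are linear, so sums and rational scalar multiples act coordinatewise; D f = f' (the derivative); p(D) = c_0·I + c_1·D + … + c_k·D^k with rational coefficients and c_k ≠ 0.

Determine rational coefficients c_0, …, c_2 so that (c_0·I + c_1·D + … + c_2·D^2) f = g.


D^0 f = 6x^5 + (1/2)x^4 + (1/4)x^2 - 5x
D^1 f = 30x^4 + 2x^3 + (1/2)x - 5
D^2 f = 120x^3 + 6x^2 + 1/2
matching coefficients of g against c_0 f + c_1 Df + … from the top degree down determines the c_i
solution: c_0 = 2, c_1 = -1, c_2 = 1

p(D) = 2·I − D + D^2, i.e. c_0 = 2, c_1 = -1, c_2 = 1


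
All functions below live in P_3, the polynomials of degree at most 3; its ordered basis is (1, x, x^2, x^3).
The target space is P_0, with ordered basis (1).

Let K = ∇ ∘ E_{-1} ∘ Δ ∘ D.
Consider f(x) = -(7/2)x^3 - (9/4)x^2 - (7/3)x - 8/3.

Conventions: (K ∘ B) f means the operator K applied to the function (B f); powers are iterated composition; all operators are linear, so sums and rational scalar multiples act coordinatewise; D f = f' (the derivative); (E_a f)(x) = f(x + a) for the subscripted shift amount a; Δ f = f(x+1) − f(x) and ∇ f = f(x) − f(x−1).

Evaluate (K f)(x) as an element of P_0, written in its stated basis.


D f = -(21/2)x^2 - (9/2)x - 7/3
Δ D f = -21x - 15
E_{-1} (Δ ∘ D) f = -21x + 6
∇ E_{-1} (Δ ∘ D) f = -21

the result is g(x) = -21


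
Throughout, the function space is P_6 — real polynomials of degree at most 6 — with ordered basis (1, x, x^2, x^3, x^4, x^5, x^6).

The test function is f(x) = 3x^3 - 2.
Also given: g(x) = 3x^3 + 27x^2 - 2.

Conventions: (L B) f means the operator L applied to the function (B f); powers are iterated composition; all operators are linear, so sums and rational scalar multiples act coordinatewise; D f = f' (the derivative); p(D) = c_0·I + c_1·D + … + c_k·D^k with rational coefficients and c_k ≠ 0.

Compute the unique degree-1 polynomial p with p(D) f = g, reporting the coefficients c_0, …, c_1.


p(D) = I + 3·D, i.e. c_0 = 1, c_1 = 3

D^0 f = 3x^3 - 2
D^1 f = 9x^2
matching coefficients of g against c_0 f + c_1 Df + … from the top degree down determines the c_i
solution: c_0 = 1, c_1 = 3


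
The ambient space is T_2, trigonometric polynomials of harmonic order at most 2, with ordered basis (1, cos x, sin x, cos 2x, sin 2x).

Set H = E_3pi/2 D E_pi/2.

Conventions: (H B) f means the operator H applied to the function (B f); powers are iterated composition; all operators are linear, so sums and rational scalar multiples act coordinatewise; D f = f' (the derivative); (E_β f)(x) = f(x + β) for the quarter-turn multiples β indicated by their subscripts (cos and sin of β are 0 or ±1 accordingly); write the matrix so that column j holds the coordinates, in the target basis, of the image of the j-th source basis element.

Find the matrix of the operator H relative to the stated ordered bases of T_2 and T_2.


image of 1: 0
image of cos x: -sin x
image of sin x: cos x
image of cos 2x: -2sin 2x
image of sin 2x: 2cos 2x
each image's coordinates form column j of the matrix

the matrix is [[0, 0, 0, 0, 0]; [0, 0, 1, 0, 0]; [0, -1, 0, 0, 0]; [0, 0, 0, 0, 2]; [0, 0, 0, -2, 0]] (rows listed top to bottom)


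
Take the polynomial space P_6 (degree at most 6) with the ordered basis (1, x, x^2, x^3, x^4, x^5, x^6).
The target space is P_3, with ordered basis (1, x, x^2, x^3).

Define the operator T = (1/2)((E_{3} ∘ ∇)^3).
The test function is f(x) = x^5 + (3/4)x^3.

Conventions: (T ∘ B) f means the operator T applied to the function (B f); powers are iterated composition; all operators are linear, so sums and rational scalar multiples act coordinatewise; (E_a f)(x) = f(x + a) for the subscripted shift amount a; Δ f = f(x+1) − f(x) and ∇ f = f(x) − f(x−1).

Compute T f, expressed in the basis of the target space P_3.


g(x) = 30x^2 + 450x + 6789/4

∇ f = 5x^4 - 10x^3 + (49/4)x^2 - (29/4)x + 7/4
E_{3} ∇ f = 5x^4 + 50x^3 + (769/4)x^2 + (1345/4)x + 901/4
∇ (E_{3} ∘ ∇) f = 20x^3 + 120x^2 + (509/2)x + 189
E_{3} ∇ (E_{3} ∘ ∇) f = 20x^3 + 300x^2 + (3029/2)x + 5145/2
∇ (E_{3} ∘ ∇) (E_{3} ∘ ∇) f = 60x^2 + 540x + 2469/2
E_{3} ∇ (E_{3} ∘ ∇) (E_{3} ∘ ∇) f = 60x^2 + 900x + 6789/2
((1/2)((E_{3} ∘ ∇)^3)) f = 30x^2 + 450x + 6789/4


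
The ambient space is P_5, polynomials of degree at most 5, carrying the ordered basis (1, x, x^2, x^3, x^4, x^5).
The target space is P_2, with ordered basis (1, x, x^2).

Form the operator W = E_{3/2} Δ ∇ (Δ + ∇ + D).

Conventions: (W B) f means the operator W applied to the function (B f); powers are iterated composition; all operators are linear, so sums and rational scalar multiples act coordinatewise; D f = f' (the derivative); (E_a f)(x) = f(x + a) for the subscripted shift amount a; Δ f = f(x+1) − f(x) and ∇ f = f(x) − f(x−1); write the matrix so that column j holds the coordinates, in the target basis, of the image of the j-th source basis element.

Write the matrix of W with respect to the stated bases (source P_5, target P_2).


image of 1: 0
image of x: 0
image of x^2: 0
image of x^3: 18
image of x^4: 72x + 108
image of x^5: 180x^2 + 540x + 475
each image's coordinates form column j of the matrix

the matrix is [[0, 0, 0, 18, 108, 475]; [0, 0, 0, 0, 72, 540]; [0, 0, 0, 0, 0, 180]] (rows listed top to bottom)


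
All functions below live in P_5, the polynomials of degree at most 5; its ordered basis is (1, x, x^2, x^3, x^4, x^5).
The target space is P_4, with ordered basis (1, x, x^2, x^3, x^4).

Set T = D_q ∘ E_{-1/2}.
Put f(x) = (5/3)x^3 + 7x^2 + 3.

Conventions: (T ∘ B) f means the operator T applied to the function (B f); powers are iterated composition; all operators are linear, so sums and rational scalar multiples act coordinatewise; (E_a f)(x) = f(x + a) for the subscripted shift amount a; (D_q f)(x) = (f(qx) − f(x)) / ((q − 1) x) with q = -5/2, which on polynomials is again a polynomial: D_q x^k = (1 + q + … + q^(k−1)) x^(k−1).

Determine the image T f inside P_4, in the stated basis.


E_{-1/2} f = (5/3)x^3 + (9/2)x^2 - (23/4)x + 109/24
D_q E_{-1/2} f = (95/12)x^2 - (27/4)x - 23/4

the result is g(x) = (95/12)x^2 - (27/4)x - 23/4


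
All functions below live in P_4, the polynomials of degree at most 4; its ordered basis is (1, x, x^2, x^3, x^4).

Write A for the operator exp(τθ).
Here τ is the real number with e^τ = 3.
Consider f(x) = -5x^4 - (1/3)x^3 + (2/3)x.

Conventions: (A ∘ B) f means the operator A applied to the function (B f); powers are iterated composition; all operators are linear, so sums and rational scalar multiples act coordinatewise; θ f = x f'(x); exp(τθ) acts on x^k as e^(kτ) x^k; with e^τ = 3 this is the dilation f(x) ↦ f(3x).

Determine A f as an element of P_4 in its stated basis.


exp(τθ) x^k = e^(kτ) x^k; with e^τ = 3 this sends x^k to 3^k x^k
x ↦ 3 x
x^3 ↦ 27 x^3
x^4 ↦ 81 x^4
applying this coordinatewise to f: exp(τθ) f = -405x^4 - 9x^3 + 2x

the image equals g(x) = -405x^4 - 9x^3 + 2x


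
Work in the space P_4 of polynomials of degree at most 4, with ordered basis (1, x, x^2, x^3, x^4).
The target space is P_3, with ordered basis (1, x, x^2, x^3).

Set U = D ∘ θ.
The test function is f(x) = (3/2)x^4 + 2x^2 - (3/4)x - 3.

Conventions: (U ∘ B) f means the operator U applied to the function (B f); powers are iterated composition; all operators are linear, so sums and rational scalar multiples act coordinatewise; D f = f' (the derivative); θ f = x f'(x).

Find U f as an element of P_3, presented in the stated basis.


g(x) = 24x^3 + 8x - 3/4

θ f = 6x^4 + 4x^2 - (3/4)x
D θ f = 24x^3 + 8x - 3/4


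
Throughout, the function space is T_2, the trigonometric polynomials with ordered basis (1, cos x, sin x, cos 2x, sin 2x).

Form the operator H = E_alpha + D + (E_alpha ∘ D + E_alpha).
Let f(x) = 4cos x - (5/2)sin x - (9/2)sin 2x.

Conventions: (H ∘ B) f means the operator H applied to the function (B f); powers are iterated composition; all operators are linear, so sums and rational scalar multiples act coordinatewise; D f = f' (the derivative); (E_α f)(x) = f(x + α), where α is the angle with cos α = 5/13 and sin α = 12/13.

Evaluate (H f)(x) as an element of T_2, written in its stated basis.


the result is g(x) = -(113/13)cos x - (163/13)sin x - (1530/169)cos 2x + (2151/169)sin 2x

E_alpha f = -(10/13)cos x - (121/26)sin x - (540/169)cos 2x + (1071/338)sin 2x
D f = -(5/2)cos x - 4sin x - 9cos 2x
D f = -(5/2)cos x - 4sin x - 9cos 2x
E_alpha D f = -(121/26)cos x + (10/13)sin x + (1071/169)cos 2x + (1080/169)sin 2x
E_alpha f = -(10/13)cos x - (121/26)sin x - (540/169)cos 2x + (1071/338)sin 2x
(E_alpha ∘ D + E_alpha) f = -(141/26)cos x - (101/26)sin x + (531/169)cos 2x + (3231/338)sin 2x
(E_alpha + D + (E_alpha ∘ D + E_alpha)) f = -(113/13)cos x - (163/13)sin x - (1530/169)cos 2x + (2151/169)sin 2x


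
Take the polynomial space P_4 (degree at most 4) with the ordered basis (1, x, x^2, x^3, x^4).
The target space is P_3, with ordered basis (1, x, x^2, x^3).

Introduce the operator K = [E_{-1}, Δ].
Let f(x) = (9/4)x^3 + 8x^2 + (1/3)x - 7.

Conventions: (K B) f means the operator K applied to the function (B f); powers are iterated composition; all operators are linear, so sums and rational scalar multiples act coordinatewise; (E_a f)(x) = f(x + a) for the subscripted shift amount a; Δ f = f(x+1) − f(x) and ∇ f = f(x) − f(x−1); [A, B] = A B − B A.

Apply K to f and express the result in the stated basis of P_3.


Δ f = (27/4)x^2 + (91/4)x + 127/12
E_{-1} Δ f = (27/4)x^2 + (37/4)x - 65/12
E_{-1} f = (9/4)x^3 + (5/4)x^2 - (107/12)x - 19/12
Δ E_{-1} f = (27/4)x^2 + (37/4)x - 65/12
[E_{-1}, Δ] f = 0

the image equals g(x) = 0


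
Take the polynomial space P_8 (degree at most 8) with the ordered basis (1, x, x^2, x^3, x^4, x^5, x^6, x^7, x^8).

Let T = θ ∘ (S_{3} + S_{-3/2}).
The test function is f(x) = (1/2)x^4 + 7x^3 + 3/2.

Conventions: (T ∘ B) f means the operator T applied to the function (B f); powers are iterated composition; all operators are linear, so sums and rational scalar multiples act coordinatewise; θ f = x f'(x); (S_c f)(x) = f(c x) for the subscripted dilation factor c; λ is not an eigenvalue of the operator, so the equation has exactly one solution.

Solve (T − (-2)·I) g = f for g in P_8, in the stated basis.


g(x) = (2/1385)x^4 + (56/583)x^3 + 3/4

write g with unknown coordinates in the stated basis and equate coefficients in (T − (-2)·I) g = f
solving from the highest basis element down gives g = (2/1385)x^4 + (56/583)x^3 + 3/4
check: T g = (1377/2770)x^4 + (3969/583)x^3
so T g − (-2)·g = (1/2)x^4 + 7x^3 + 3/2 = f ✓


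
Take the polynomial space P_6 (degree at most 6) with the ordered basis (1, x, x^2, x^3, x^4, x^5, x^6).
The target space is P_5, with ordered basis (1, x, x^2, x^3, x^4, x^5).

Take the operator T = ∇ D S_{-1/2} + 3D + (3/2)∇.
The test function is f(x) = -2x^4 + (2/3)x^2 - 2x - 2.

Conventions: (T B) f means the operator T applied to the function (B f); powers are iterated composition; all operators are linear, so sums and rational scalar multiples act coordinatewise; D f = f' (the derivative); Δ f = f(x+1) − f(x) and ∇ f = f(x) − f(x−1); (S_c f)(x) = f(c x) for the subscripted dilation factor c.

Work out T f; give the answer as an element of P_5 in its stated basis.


S_{-1/2} f = -(1/8)x^4 + (1/6)x^2 + x - 2
D S_{-1/2} f = -(1/2)x^3 + (1/3)x + 1
∇ D S_{-1/2} f = -(3/2)x^2 + (3/2)x - 1/6
D f = -8x^3 + (4/3)x - 2
(3D) f = -24x^3 + 4x - 6
∇ f = -8x^3 + 12x^2 - (20/3)x - 2/3
((3/2)∇) f = -12x^3 + 18x^2 - 10x - 1
(∇ D S_{-1/2} + 3D + (3/2)∇) f = -36x^3 + (33/2)x^2 - (9/2)x - 43/6

the image equals g(x) = -36x^3 + (33/2)x^2 - (9/2)x - 43/6


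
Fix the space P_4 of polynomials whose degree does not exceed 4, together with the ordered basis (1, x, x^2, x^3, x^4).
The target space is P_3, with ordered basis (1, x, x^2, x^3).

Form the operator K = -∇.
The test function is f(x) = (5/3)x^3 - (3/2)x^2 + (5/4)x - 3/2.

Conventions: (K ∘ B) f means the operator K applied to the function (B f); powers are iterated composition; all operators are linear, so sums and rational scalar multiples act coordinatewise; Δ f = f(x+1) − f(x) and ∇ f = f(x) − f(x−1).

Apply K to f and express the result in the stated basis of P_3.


the image equals g(x) = -5x^2 + 8x - 53/12

∇ f = 5x^2 - 8x + 53/12
(-∇) f = -5x^2 + 8x - 53/12


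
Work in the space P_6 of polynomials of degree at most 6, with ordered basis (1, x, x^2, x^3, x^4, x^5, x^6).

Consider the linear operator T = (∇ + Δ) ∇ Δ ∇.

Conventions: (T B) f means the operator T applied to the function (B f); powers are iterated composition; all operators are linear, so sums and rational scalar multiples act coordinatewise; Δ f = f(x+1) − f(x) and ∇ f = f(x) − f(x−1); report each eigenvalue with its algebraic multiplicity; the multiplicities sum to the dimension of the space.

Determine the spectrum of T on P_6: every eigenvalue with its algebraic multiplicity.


image of 1: 0
image of x: 0
image of x^2: 0
image of x^3: 0
image of x^4: 48
image of x^5: 240x - 120
image of x^6: 720x^2 - 720x + 600
the matrix is upper triangular; its diagonal is (0, 0, 0, 0, 0, 0, 0)
for a triangular matrix the eigenvalues are the diagonal entries, with algebraic multiplicity their repetition count

λ = 0 (multiplicity 7)


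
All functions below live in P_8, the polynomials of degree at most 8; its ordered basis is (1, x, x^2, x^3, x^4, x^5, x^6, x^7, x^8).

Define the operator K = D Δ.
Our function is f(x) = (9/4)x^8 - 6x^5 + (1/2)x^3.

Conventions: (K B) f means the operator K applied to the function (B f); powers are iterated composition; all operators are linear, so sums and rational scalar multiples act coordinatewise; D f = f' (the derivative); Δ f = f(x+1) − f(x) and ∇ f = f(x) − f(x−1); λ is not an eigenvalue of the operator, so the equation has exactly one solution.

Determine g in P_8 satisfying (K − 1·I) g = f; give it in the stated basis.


g(x) = -(9/4)x^8 - 126x^6 - 372x^5 - 4410x^4 - (31261/2)x^3 - 72018x^2 - 158049x - 422403/2

write g with unknown coordinates in the stated basis and equate coefficients in (K − 1·I) g = f
solving from the highest basis element down gives g = -(9/4)x^8 - 126x^6 - 372x^5 - 4410x^4 - (31261/2)x^3 - 72018x^2 - 158049x - 422403/2
check: K g = -126x^6 - 378x^5 - 4410x^4 - 15630x^3 - 72018x^2 - 158049x - 422403/2
so K g − 1·g = (9/4)x^8 - 6x^5 + (1/2)x^3 = f ✓


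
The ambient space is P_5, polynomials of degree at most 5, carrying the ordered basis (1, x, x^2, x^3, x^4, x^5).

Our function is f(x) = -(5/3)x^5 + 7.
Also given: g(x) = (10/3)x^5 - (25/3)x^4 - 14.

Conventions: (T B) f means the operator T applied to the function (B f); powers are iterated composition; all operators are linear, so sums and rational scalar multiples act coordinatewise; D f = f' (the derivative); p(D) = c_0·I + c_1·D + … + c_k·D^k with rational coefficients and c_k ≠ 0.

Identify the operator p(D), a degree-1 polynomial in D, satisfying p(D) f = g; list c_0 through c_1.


c_0 = -2, c_1 = 1

D^0 f = -(5/3)x^5 + 7
D^1 f = -(25/3)x^4
matching coefficients of g against c_0 f + c_1 Df + … from the top degree down determines the c_i
solution: c_0 = -2, c_1 = 1


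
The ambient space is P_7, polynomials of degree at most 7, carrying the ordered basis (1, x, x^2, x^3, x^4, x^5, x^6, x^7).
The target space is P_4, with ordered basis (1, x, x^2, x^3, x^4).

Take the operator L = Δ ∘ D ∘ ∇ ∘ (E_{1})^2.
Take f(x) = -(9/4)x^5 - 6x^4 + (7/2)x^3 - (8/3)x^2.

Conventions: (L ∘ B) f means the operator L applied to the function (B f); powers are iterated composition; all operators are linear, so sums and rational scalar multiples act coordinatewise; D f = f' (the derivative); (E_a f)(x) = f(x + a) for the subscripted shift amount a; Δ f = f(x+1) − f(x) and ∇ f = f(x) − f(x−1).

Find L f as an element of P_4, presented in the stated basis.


the image equals g(x) = -135x^2 - 684x - 1659/2

E_{1} f = -(9/4)x^5 - (69/4)x^4 - 43x^3 - (152/3)x^2 - (361/12)x - 89/12
E_{1} E_{1} f = -(9/4)x^5 - (57/2)x^4 - (269/2)x^3 - (917/3)x^2 - (1022/3)x - 452/3
∇ (E_{1})^2 f = -(45/4)x^4 - (183/2)x^3 - 255x^2 - (3727/12)x - 573/4
D ∇ (E_{1})^2 f = -45x^3 - (549/2)x^2 - 510x - 3727/12
Δ D ∇ (E_{1})^2 f = -135x^2 - 684x - 1659/2


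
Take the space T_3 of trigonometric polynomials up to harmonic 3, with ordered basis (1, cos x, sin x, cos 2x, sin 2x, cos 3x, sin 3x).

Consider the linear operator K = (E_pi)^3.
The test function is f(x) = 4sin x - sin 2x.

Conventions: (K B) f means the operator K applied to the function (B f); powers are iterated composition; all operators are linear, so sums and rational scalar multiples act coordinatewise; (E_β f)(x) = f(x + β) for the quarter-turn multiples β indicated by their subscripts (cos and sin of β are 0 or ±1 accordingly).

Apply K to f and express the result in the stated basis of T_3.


E_pi f = -4sin x - sin 2x
E_pi E_pi f = 4sin x - sin 2x
E_pi E_pi E_pi f = -4sin x - sin 2x

the result is g(x) = -4sin x - sin 2x


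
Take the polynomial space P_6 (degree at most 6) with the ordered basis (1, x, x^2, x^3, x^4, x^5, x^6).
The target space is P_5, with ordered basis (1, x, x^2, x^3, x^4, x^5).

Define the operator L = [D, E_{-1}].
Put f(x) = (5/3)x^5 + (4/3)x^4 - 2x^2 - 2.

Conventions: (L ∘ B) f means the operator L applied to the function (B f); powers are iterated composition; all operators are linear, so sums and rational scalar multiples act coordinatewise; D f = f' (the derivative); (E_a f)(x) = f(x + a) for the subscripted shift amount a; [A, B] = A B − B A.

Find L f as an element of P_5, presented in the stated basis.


E_{-1} f = (5/3)x^5 - 7x^4 + (34/3)x^3 - (32/3)x^2 + 7x - 13/3
D E_{-1} f = (25/3)x^4 - 28x^3 + 34x^2 - (64/3)x + 7
D f = (25/3)x^4 + (16/3)x^3 - 4x
E_{-1} D f = (25/3)x^4 - 28x^3 + 34x^2 - (64/3)x + 7
[D, E_{-1}] f = 0

the image equals g(x) = 0


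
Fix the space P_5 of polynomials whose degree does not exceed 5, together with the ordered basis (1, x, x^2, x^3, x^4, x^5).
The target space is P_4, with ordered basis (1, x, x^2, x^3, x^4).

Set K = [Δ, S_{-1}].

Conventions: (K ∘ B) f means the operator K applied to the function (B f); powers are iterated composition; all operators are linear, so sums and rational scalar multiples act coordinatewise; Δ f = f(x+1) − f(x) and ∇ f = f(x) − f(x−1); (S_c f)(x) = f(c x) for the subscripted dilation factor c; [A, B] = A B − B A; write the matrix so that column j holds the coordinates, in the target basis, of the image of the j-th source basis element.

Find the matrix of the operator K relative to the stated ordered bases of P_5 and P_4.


the matrix is [[0, -2, 0, -2, 0, -2]; [0, 0, 4, 0, 8, 0]; [0, 0, 0, -6, 0, -20]; [0, 0, 0, 0, 8, 0]; [0, 0, 0, 0, 0, -10]] (rows listed top to bottom)

image of 1: 0
image of x: -2
image of x^2: 4x
image of x^3: -6x^2 - 2
image of x^4: 8x^3 + 8x
image of x^5: -10x^4 - 20x^2 - 2
each image's coordinates form column j of the matrix
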